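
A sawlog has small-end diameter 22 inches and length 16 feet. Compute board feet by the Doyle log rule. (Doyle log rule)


Doyle: BF = (D - 4)^2 * L / 16
Adjusted diameter = 22 - 4 = 18 in
(D-4)^2 = 18^2 = 324
BF = 324 * 16 / 16 = 324 BF

324


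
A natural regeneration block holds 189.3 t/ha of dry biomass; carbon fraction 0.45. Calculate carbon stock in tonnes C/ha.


Formula: Carbon Stock = Biomass * Carbon Fraction
C = 189.3 t/ha * 0.45
C = 85.2 t C/ha

85.2


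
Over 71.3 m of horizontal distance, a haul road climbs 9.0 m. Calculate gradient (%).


Formula: Gradient = rise / run * 100
Gradient = 9.0 / 71.3 * 100 = 12.6%

12.6


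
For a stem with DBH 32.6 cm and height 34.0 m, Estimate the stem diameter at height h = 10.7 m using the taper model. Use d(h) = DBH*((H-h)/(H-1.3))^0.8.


Taper: d(h) = DBH * ((H - h) / (H - 1.3))^0.8
Numerator = H - h = 34.0 - 10.7 = 23.3 m
Denominator = H - 1.3 = 34.0 - 1.3 = 32.7 m
Ratio = 23.3 / 32.7 = 0.71254
d = 32.6 * 0.71254^0.8 = 24.9 cm

24.9


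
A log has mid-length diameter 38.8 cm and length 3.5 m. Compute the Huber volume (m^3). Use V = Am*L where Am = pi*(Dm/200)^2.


Huber: V = Am * L,  Am = pi*(Dm/200)^2
Am = pi*(38.8/200)^2 = 0.118237 m^2
V = 0.118237*3.5 = 0.4138 m^3

0.4138


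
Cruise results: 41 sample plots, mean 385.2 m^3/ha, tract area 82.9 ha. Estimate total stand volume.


Formula: Total Volume = Mean Volume per ha * Total Area
Total Volume = 385.2 m^3/ha * 82.9 ha
Total Volume = 31933 m^3

31933


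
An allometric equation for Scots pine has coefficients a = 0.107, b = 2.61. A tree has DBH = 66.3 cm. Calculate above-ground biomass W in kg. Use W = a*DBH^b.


Formula: W = a * DBH^b  (allometric power law)
DBH^b = 66.3^2.61 = 56774.1066
W = 0.107 * 56774.1066 = 6074.8 kg

6074.8


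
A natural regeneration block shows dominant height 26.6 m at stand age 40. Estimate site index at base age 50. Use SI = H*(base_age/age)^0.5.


Formula: SI = H_dom * (base_age / age)^0.5
Age ratio = 50 / 40 = 1.25
sqrt(age_ratio) = 1.11803
SI = 26.6 * 1.11803 = 29.7 m

29.7


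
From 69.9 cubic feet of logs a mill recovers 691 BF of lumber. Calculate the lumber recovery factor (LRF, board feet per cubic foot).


Formula: LRF = Lumber Output (BF) / Log Input (ft^3)
LRF = 691 BF / 69.9 ft^3
LRF = 9.89 BF/ft^3

9.89


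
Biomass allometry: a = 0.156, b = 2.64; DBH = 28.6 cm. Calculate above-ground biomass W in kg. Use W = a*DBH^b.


Formula: W = a * DBH^b  (allometric power law)
DBH^b = 28.6^2.64 = 6995.2997
W = 0.156 * 6995.2997 = 1091.3 kg

1091.3


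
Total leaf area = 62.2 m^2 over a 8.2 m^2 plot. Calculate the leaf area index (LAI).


Formula: LAI = total leaf area / ground area  (dimensionless)
LAI = 62.2 m^2 / 8.2 m^2
LAI = 7.59

7.59


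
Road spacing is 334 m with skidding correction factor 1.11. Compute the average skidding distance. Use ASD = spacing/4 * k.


Formula: ASD = (spacing / 4) * correction
Uncorrected distance = spacing / 4 = 334 / 4 = 83.5 m
ASD = 83.5 * 1.11 = 93 m

93


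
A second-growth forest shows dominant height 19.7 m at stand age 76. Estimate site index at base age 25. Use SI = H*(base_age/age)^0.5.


Formula: SI = H_dom * (base_age / age)^0.5
Age ratio = 25 / 76 = 0.32895
sqrt(age_ratio) = 0.57354
SI = 19.7 * 0.57354 = 11.3 m

11.3


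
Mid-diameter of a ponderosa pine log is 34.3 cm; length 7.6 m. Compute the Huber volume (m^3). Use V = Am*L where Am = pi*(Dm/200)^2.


Huber: V = Am * L,  Am = pi*(Dm/200)^2
Am = pi*(34.3/200)^2 = 0.092401 m^2
V = 0.092401*7.6 = 0.7022 m^3

0.7022


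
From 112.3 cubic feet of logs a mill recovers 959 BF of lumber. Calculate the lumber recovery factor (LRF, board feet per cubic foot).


Formula: LRF = Lumber Output (BF) / Log Input (ft^3)
LRF = 959 BF / 112.3 ft^3
LRF = 8.54 BF/ft^3

8.54


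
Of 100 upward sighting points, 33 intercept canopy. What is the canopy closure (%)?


Formula: Canopy closure = covered points / total points * 100
Closure = 33 / 100 * 100
Closure = 0.33 * 100 = 33.0%

33.0


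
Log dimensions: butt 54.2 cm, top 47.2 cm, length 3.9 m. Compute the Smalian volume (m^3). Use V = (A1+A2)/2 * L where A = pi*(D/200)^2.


Smalian: V = (A1 + A2)/2 * L,  A = pi*(D/200)^2
A1 = pi*(54.2/200)^2 = 0.230722 m^2
A2 = pi*(47.2/200)^2 = 0.174974 m^2
V = (0.230722+0.174974)/2*3.9 = 0.7911 m^3

0.7911


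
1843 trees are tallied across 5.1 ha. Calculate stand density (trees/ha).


Formula: Stand Density = N_trees / Area_ha
Density = 1843 trees / 5.1 ha
Density = 361 trees/ha

361


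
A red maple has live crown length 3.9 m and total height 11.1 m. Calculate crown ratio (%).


Formula: Crown Ratio = (Crown Length / Total Height) * 100
CR = (3.9 m / 11.1 m) * 100
CR = 0.3514 * 100 = 35.1%

35.1


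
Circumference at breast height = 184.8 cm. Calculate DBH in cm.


Formula: DBH = C / pi
DBH = 184.8 / pi
pi = 3.14159...
DBH = 58.8 cm

58.8


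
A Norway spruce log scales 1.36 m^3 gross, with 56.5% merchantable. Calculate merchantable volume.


Formula: MV = V_total * (merchantable_pct / 100)
Merchantable fraction = 56.5% / 100 = 0.565
MV = 1.36 m^3 * 0.565 = 0.768 m^3

0.768


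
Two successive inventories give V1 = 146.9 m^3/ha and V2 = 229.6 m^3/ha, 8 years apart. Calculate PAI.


Formula: PAI = (V_T2 - V_T1) / (T2 - T1)
Volume increment = 229.6 - 146.9 = 82.7 m^3/ha
PAI = 82.7 / 8 = 10.34 m^3/ha/year

10.34


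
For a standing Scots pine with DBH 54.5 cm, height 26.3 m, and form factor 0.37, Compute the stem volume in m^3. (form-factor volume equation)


Formula: V = pi * (DBH/200)^2 * H * ff
Radius = DBH/200 = 54.5/200 = 0.2725 m
Radius^2 = 0.2725^2 = 0.07425625 m^2
V = pi * 0.07425625 * 26.3 * 0.37
V = 2.27 m^3

2.27


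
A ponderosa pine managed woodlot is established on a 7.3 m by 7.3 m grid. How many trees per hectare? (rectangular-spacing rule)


Formula: TPH = 10000 m^2/ha / (spacing_x * spacing_y)
Area per tree = 7.3 m * 7.3 m = 53.29 m^2
TPH = 10000 / 53.29 = 188 trees/ha

188


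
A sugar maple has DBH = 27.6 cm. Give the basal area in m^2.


Formula: BA = pi * (DBH/2)^2 / 10000  (cm^2 to m^2)
Radius = DBH/2 = 27.6/2 = 13.8 cm
BA = pi * 13.8^2 / 10000
   = 598.2849 cm^2 / 10000
   = 0.0598 m^2

0.0598


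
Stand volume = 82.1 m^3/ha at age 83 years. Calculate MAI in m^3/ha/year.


Formula: MAI = Total Volume / Stand Age
MAI = 82.1 m^3/ha / 83 years
MAI = 0.99 m^3/ha/year

0.99


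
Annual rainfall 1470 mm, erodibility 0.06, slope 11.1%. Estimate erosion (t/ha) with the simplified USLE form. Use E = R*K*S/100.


Formula: E = R * K * S / 100  (simplified USLE)
R * K = 1470 * 0.06 = 88.2
E = 88.2 * 11.1 / 100 = 9.79 t/ha

9.79


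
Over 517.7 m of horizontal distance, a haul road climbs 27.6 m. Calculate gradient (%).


Formula: Gradient = rise / run * 100
Gradient = 27.6 / 517.7 * 100 = 5.3%

5.3


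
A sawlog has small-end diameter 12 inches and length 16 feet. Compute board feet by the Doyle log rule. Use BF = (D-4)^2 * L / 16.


Doyle: BF = (D - 4)^2 * L / 16
Adjusted diameter = 12 - 4 = 8 in
(D-4)^2 = 8^2 = 64
BF = 64 * 16 / 16 = 64 BF

64


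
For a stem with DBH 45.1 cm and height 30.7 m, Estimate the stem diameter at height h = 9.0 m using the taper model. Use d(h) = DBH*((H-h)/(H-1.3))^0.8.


Taper: d(h) = DBH * ((H - h) / (H - 1.3))^0.8
Numerator = H - h = 30.7 - 9.0 = 21.7 m
Denominator = H - 1.3 = 30.7 - 1.3 = 29.4 m
Ratio = 21.7 / 29.4 = 0.7381
d = 45.1 * 0.7381^0.8 = 35.4 cm

35.4


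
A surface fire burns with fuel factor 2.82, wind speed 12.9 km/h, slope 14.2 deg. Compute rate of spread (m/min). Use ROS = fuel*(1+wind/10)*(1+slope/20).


Formula: ROS = fuel * (1 + wind/10) * (1 + slope/20)
Wind factor = 1 + 12.9/10 = 2.29
Slope factor = 1 + 14.2/20 = 1.71
ROS = 2.82 * 2.29 * 1.71 = 11.04 m/min

11.04


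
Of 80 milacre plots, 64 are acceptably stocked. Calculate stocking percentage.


Formula: Stocking % = stocked plots / total plots * 100
Stocking = 64 / 80 * 100
Stocking = 0.8 * 100 = 80.0%

80.0


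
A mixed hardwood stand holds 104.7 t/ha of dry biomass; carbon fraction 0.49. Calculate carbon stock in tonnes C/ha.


Formula: Carbon Stock = Biomass * Carbon Fraction
C = 104.7 t/ha * 0.49
C = 51.3 t C/ha

51.3


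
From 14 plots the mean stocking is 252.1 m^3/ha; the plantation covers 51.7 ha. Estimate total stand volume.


Formula: Total Volume = Mean Volume per ha * Total Area
Total Volume = 252.1 m^3/ha * 51.7 ha
Total Volume = 13034 m^3

13034


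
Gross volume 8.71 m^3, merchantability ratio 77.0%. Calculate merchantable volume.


Formula: MV = V_total * (merchantable_pct / 100)
Merchantable fraction = 77.0% / 100 = 0.77
MV = 8.71 m^3 * 0.77 = 6.707 m^3

6.707


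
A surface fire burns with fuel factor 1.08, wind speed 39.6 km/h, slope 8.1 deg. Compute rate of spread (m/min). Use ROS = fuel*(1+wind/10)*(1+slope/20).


Formula: ROS = fuel * (1 + wind/10) * (1 + slope/20)
Wind factor = 1 + 39.6/10 = 4.96
Slope factor = 1 + 8.1/20 = 1.405
ROS = 1.08 * 4.96 * 1.405 = 7.53 m/min

7.53


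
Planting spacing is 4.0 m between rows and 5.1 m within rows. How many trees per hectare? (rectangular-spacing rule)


Formula: TPH = 10000 m^2/ha / (spacing_x * spacing_y)
Area per tree = 4.0 m * 5.1 m = 20.4 m^2
TPH = 10000 / 20.4 = 490 trees/ha

490


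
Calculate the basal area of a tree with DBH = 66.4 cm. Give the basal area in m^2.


Formula: BA = pi * (DBH/2)^2 / 10000  (cm^2 to m^2)
Radius = DBH/2 = 66.4/2 = 33.2 cm
BA = pi * 33.2^2 / 10000
   = 3462.7891 cm^2 / 10000
   = 0.3463 m^2

0.3463


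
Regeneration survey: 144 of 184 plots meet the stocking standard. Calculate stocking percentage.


Formula: Stocking % = stocked plots / total plots * 100
Stocking = 144 / 184 * 100
Stocking = 0.7826 * 100 = 78.3%

78.3


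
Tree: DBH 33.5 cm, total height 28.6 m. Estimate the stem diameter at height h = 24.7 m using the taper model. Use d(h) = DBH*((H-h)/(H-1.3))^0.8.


Taper: d(h) = DBH * ((H - h) / (H - 1.3))^0.8
Numerator = H - h = 28.6 - 24.7 = 3.9 m
Denominator = H - 1.3 = 28.6 - 1.3 = 27.3 m
Ratio = 3.9 / 27.3 = 0.14286
d = 33.5 * 0.14286^0.8 = 7.1 cm

7.1


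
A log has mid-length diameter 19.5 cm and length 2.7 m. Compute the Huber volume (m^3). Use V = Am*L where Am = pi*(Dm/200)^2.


Huber: V = Am * L,  Am = pi*(Dm/200)^2
Am = pi*(19.5/200)^2 = 0.029865 m^2
V = 0.029865*2.7 = 0.0806 m^3

0.0806


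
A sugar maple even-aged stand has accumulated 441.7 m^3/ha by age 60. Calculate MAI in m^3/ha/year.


Formula: MAI = Total Volume / Stand Age
MAI = 441.7 m^3/ha / 60 years
MAI = 7.36 m^3/ha/year

7.36


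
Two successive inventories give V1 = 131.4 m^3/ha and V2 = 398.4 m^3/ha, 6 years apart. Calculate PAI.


Formula: PAI = (V_T2 - V_T1) / (T2 - T1)
Volume increment = 398.4 - 131.4 = 267.0 m^3/ha
PAI = 267.0 / 6 = 44.5 m^3/ha/year

44.5


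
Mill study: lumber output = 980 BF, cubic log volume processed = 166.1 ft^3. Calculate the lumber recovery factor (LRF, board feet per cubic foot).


Formula: LRF = Lumber Output (BF) / Log Input (ft^3)
LRF = 980 BF / 166.1 ft^3
LRF = 5.9 BF/ft^3

5.9


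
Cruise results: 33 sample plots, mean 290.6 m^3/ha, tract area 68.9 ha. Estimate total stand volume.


Formula: Total Volume = Mean Volume per ha * Total Area
Total Volume = 290.6 m^3/ha * 68.9 ha
Total Volume = 20022 m^3

20022


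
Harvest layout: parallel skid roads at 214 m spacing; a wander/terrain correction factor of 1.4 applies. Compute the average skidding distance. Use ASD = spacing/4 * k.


Formula: ASD = (spacing / 4) * correction
Uncorrected distance = spacing / 4 = 214 / 4 = 53.5 m
ASD = 53.5 * 1.4 = 75 m

75


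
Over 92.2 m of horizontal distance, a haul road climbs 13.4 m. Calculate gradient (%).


Formula: Gradient = rise / run * 100
Gradient = 13.4 / 92.2 * 100 = 14.5%

14.5


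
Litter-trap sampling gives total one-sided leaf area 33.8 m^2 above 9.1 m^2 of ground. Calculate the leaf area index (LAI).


Formula: LAI = total leaf area / ground area  (dimensionless)
LAI = 33.8 m^2 / 9.1 m^2
LAI = 3.71

3.71


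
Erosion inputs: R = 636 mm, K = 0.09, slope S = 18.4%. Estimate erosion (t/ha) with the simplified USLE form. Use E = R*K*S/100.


Formula: E = R * K * S / 100  (simplified USLE)
R * K = 636 * 0.09 = 57.24
E = 57.24 * 18.4 / 100 = 10.53 t/ha

10.53


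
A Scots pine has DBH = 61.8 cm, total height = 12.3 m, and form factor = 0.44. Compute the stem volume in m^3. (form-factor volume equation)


Formula: V = pi * (DBH/200)^2 * H * ff
Radius = DBH/200 = 61.8/200 = 0.309 m
Radius^2 = 0.309^2 = 0.095481 m^2
V = pi * 0.095481 * 12.3 * 0.44
V = 1.623 m^3

1.623


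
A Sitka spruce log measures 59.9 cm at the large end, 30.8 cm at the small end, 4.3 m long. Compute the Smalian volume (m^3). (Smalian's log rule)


Smalian: V = (A1 + A2)/2 * L,  A = pi*(D/200)^2
A1 = pi*(59.9/200)^2 = 0.281802 m^2
A2 = pi*(30.8/200)^2 = 0.074506 m^2
V = (0.281802+0.074506)/2*4.3 = 0.7661 m^3

0.7661


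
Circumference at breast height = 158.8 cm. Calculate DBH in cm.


Formula: DBH = C / pi
DBH = 158.8 / pi
pi = 3.14159...
DBH = 50.5 cm

50.5


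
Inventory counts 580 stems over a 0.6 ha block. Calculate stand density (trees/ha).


Formula: Stand Density = N_trees / Area_ha
Density = 580 trees / 0.6 ha
Density = 967 trees/ha

967


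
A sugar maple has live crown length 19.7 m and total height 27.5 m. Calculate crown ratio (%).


Formula: Crown Ratio = (Crown Length / Total Height) * 100
CR = (19.7 m / 27.5 m) * 100
CR = 0.7164 * 100 = 71.6%

71.6


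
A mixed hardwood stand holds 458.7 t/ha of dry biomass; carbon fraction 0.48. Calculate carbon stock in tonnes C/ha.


Formula: Carbon Stock = Biomass * Carbon Fraction
C = 458.7 t/ha * 0.48
C = 220.2 t C/ha

220.2


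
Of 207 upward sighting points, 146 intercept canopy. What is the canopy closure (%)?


Formula: Canopy closure = covered points / total points * 100
Closure = 146 / 207 * 100
Closure = 0.7053 * 100 = 70.5%

70.5


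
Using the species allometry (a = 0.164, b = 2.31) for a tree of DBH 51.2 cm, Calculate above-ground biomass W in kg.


Formula: W = a * DBH^b  (allometric power law)
DBH^b = 51.2^2.31 = 8880.0132
W = 0.164 * 8880.0132 = 1456.3 kg

1456.3


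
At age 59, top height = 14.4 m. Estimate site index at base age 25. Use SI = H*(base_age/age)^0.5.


Formula: SI = H_dom * (base_age / age)^0.5
Age ratio = 25 / 59 = 0.42373
sqrt(age_ratio) = 0.65094
SI = 14.4 * 0.65094 = 9.4 m

9.4


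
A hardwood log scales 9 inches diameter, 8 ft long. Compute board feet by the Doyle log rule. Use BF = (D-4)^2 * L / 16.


Doyle: BF = (D - 4)^2 * L / 16
Adjusted diameter = 9 - 4 = 5 in
(D-4)^2 = 5^2 = 25
BF = 25 * 8 / 16 = 13 BF

13


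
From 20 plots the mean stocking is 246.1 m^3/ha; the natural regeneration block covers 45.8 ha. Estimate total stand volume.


Formula: Total Volume = Mean Volume per ha * Total Area
Total Volume = 246.1 m^3/ha * 45.8 ha
Total Volume = 11271 m^3

11271


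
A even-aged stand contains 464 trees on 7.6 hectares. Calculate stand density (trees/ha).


Formula: Stand Density = N_trees / Area_ha
Density = 464 trees / 7.6 ha
Density = 61 trees/ha

61


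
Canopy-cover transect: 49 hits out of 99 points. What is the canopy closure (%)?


Formula: Canopy closure = covered points / total points * 100
Closure = 49 / 99 * 100
Closure = 0.4949 * 100 = 49.5%

49.5


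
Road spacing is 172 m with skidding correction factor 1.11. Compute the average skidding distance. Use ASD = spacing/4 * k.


Formula: ASD = (spacing / 4) * correction
Uncorrected distance = spacing / 4 = 172 / 4 = 43 m
ASD = 43 * 1.11 = 48 m

48


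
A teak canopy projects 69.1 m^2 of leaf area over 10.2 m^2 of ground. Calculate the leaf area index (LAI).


Formula: LAI = total leaf area / ground area  (dimensionless)
LAI = 69.1 m^2 / 10.2 m^2
LAI = 6.77

6.77


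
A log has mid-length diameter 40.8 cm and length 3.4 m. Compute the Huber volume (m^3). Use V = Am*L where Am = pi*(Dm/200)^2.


Huber: V = Am * L,  Am = pi*(Dm/200)^2
Am = pi*(40.8/200)^2 = 0.130741 m^2
V = 0.130741*3.4 = 0.4445 m^3

0.4445


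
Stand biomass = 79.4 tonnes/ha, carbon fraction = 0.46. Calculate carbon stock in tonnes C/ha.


Formula: Carbon Stock = Biomass * Carbon Fraction
C = 79.4 t/ha * 0.46
C = 36.5 t C/ha

36.5


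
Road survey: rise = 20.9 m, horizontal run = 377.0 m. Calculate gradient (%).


Formula: Gradient = rise / run * 100
Gradient = 20.9 / 377.0 * 100 = 5.5%

5.5


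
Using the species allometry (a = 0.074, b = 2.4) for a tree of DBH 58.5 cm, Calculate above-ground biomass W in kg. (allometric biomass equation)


Formula: W = a * DBH^b  (allometric power law)
DBH^b = 58.5^2.4 = 17425.0518
W = 0.074 * 17425.0518 = 1289.5 kg

1289.5


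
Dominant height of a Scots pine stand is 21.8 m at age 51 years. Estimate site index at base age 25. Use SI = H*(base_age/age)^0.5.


Formula: SI = H_dom * (base_age / age)^0.5
Age ratio = 25 / 51 = 0.4902
sqrt(age_ratio) = 0.70014
SI = 21.8 * 0.70014 = 15.3 m

15.3


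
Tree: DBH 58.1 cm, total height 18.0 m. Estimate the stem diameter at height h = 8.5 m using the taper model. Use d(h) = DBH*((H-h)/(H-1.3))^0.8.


Taper: d(h) = DBH * ((H - h) / (H - 1.3))^0.8
Numerator = H - h = 18.0 - 8.5 = 9.5 m
Denominator = H - 1.3 = 18.0 - 1.3 = 16.7 m
Ratio = 9.5 / 16.7 = 0.56886
d = 58.1 * 0.56886^0.8 = 37.0 cm

37.0


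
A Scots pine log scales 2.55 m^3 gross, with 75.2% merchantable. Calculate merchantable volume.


Formula: MV = V_total * (merchantable_pct / 100)
Merchantable fraction = 75.2% / 100 = 0.752
MV = 2.55 m^3 * 0.752 = 1.918 m^3

1.918


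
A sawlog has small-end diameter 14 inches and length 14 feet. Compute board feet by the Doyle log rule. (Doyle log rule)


Doyle: BF = (D - 4)^2 * L / 16
Adjusted diameter = 14 - 4 = 10 in
(D-4)^2 = 10^2 = 100
BF = 100 * 14 / 16 = 88 BF

88


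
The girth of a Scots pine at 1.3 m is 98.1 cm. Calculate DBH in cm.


Formula: DBH = C / pi
DBH = 98.1 / pi
pi = 3.14159...
DBH = 31.2 cm

31.2


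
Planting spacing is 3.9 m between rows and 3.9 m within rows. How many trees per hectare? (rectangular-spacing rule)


Formula: TPH = 10000 m^2/ha / (spacing_x * spacing_y)
Area per tree = 3.9 m * 3.9 m = 15.21 m^2
TPH = 10000 / 15.21 = 657 trees/ha

657


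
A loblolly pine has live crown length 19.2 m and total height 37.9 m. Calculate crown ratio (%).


Formula: Crown Ratio = (Crown Length / Total Height) * 100
CR = (19.2 m / 37.9 m) * 100
CR = 0.5066 * 100 = 50.7%

50.7


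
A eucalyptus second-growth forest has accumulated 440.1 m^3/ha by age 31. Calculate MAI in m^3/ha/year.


Formula: MAI = Total Volume / Stand Age
MAI = 440.1 m^3/ha / 31 years
MAI = 14.2 m^3/ha/year

14.2


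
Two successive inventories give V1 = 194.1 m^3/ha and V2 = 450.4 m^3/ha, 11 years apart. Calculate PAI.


Formula: PAI = (V_T2 - V_T1) / (T2 - T1)
Volume increment = 450.4 - 194.1 = 256.3 m^3/ha
PAI = 256.3 / 11 = 23.3 m^3/ha/year

23.3


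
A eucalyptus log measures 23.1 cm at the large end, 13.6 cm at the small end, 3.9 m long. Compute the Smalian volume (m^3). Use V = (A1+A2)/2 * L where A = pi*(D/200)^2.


Smalian: V = (A1 + A2)/2 * L,  A = pi*(D/200)^2
A1 = pi*(23.1/200)^2 = 0.04191 m^2
A2 = pi*(13.6/200)^2 = 0.014527 m^2
V = (0.04191+0.014527)/2*3.9 = 0.1101 m^3

0.1101


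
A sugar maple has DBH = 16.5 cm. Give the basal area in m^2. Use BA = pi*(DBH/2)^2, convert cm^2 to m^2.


Formula: BA = pi * (DBH/2)^2 / 10000  (cm^2 to m^2)
Radius = DBH/2 = 16.5/2 = 8.25 cm
BA = pi * 8.25^2 / 10000
   = 213.8246 cm^2 / 10000
   = 0.0214 m^2

0.0214


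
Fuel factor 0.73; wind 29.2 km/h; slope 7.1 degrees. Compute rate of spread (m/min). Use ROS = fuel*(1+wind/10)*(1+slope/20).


Formula: ROS = fuel * (1 + wind/10) * (1 + slope/20)
Wind factor = 1 + 29.2/10 = 3.92
Slope factor = 1 + 7.1/20 = 1.355
ROS = 0.73 * 3.92 * 1.355 = 3.88 m/min

3.88


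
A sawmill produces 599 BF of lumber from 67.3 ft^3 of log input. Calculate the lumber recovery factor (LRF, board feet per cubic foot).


Formula: LRF = Lumber Output (BF) / Log Input (ft^3)
LRF = 599 BF / 67.3 ft^3
LRF = 8.9 BF/ft^3

8.9


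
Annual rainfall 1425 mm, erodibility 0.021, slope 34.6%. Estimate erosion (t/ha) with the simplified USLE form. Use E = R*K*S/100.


Formula: E = R * K * S / 100  (simplified USLE)
R * K = 1425 * 0.021 = 29.925
E = 29.925 * 34.6 / 100 = 10.35 t/ha

10.35


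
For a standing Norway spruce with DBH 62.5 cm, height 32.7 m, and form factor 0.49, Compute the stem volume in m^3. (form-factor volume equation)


Formula: V = pi * (DBH/200)^2 * H * ff
Radius = DBH/200 = 62.5/200 = 0.3125 m
Radius^2 = 0.3125^2 = 0.09765625 m^2
V = pi * 0.09765625 * 32.7 * 0.49
V = 4.916 m^3

4.916


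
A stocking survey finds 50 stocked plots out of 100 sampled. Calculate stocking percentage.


Formula: Stocking % = stocked plots / total plots * 100
Stocking = 50 / 100 * 100
Stocking = 0.5 * 100 = 50.0%

50.0


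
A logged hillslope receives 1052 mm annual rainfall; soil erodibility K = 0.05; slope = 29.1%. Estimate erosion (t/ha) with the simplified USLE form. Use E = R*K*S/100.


Formula: E = R * K * S / 100  (simplified USLE)
R * K = 1052 * 0.05 = 52.6
E = 52.6 * 29.1 / 100 = 15.31 t/ha

15.31


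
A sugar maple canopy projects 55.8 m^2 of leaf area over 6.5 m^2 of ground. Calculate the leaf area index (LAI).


Formula: LAI = total leaf area / ground area  (dimensionless)
LAI = 55.8 m^2 / 6.5 m^2
LAI = 8.58

8.58


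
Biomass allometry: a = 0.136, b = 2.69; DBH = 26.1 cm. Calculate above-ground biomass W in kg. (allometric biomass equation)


Formula: W = a * DBH^b  (allometric power law)
DBH^b = 26.1^2.69 = 6467.8951
W = 0.136 * 6467.8951 = 879.6 kg

879.6


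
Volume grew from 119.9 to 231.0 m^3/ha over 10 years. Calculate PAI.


Formula: PAI = (V_T2 - V_T1) / (T2 - T1)
Volume increment = 231.0 - 119.9 = 111.1 m^3/ha
PAI = 111.1 / 10 = 11.11 m^3/ha/year

11.11


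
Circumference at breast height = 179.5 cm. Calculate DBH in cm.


Formula: DBH = C / pi
DBH = 179.5 / pi
pi = 3.14159...
DBH = 57.1 cm

57.1


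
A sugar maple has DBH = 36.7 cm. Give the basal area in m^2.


Formula: BA = pi * (DBH/2)^2 / 10000  (cm^2 to m^2)
Radius = DBH/2 = 36.7/2 = 18.35 cm
BA = pi * 18.35^2 / 10000
   = 1057.8449 cm^2 / 10000
   = 0.1058 m^2

0.1058


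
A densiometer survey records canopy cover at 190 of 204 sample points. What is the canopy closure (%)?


Formula: Canopy closure = covered points / total points * 100
Closure = 190 / 204 * 100
Closure = 0.9314 * 100 = 93.1%

93.1


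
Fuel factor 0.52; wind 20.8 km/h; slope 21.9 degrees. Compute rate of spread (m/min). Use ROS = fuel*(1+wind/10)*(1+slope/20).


Formula: ROS = fuel * (1 + wind/10) * (1 + slope/20)
Wind factor = 1 + 20.8/10 = 3.08
Slope factor = 1 + 21.9/20 = 2.095
ROS = 0.52 * 3.08 * 2.095 = 3.36 m/min

3.36


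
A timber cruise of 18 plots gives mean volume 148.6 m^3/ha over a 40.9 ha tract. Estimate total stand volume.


Formula: Total Volume = Mean Volume per ha * Total Area
Total Volume = 148.6 m^3/ha * 40.9 ha
Total Volume = 6078 m^3

6078


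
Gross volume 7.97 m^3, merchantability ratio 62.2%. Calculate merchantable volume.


Formula: MV = V_total * (merchantable_pct / 100)
Merchantable fraction = 62.2% / 100 = 0.622
MV = 7.97 m^3 * 0.622 = 4.957 m^3

4.957


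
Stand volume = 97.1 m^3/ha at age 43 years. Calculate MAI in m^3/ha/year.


Formula: MAI = Total Volume / Stand Age
MAI = 97.1 m^3/ha / 43 years
MAI = 2.26 m^3/ha/year

2.26


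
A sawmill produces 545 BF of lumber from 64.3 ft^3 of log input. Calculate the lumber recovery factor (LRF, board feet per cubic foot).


Formula: LRF = Lumber Output (BF) / Log Input (ft^3)
LRF = 545 BF / 64.3 ft^3
LRF = 8.48 BF/ft^3

8.48


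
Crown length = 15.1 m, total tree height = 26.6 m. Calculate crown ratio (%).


Formula: Crown Ratio = (Crown Length / Total Height) * 100
CR = (15.1 m / 26.6 m) * 100
CR = 0.5677 * 100 = 56.8%

56.8


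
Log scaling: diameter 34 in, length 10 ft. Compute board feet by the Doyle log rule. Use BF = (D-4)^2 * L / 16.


Doyle: BF = (D - 4)^2 * L / 16
Adjusted diameter = 34 - 4 = 30 in
(D-4)^2 = 30^2 = 900
BF = 900 * 10 / 16 = 563 BF

563


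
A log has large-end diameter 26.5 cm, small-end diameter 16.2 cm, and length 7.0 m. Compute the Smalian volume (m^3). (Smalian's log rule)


Smalian: V = (A1 + A2)/2 * L,  A = pi*(D/200)^2
A1 = pi*(26.5/200)^2 = 0.055155 m^2
A2 = pi*(16.2/200)^2 = 0.020612 m^2
V = (0.055155+0.020612)/2*7.0 = 0.2652 m^3

0.2652


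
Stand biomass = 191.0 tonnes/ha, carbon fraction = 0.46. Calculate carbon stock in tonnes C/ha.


Formula: Carbon Stock = Biomass * Carbon Fraction
C = 191.0 t/ha * 0.46
C = 87.9 t C/ha

87.9


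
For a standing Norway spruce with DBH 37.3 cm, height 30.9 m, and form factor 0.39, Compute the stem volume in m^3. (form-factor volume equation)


Formula: V = pi * (DBH/200)^2 * H * ff
Radius = DBH/200 = 37.3/200 = 0.1865 m
Radius^2 = 0.1865^2 = 0.03478225 m^2
V = pi * 0.03478225 * 30.9 * 0.39
V = 1.317 m^3

1.317


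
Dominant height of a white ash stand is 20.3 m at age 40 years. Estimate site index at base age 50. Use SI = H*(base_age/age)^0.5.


Formula: SI = H_dom * (base_age / age)^0.5
Age ratio = 50 / 40 = 1.25
sqrt(age_ratio) = 1.11803
SI = 20.3 * 1.11803 = 22.7 m

22.7


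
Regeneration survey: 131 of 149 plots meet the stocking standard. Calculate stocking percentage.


Formula: Stocking % = stocked plots / total plots * 100
Stocking = 131 / 149 * 100
Stocking = 0.8792 * 100 = 87.9%

87.9


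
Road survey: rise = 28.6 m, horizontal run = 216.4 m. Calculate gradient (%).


Formula: Gradient = rise / run * 100
Gradient = 28.6 / 216.4 * 100 = 13.2%

13.2


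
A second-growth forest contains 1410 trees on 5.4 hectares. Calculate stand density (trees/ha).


Formula: Stand Density = N_trees / Area_ha
Density = 1410 trees / 5.4 ha
Density = 261 trees/ha

261


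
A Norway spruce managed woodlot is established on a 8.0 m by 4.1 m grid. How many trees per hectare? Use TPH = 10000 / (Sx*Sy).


Formula: TPH = 10000 m^2/ha / (spacing_x * spacing_y)
Area per tree = 8.0 m * 4.1 m = 32.8 m^2
TPH = 10000 / 32.8 = 305 trees/ha

305


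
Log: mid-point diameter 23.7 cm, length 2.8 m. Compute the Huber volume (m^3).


Huber: V = Am * L,  Am = pi*(Dm/200)^2
Am = pi*(23.7/200)^2 = 0.044115 m^2
V = 0.044115*2.8 = 0.1235 m^3

0.1235


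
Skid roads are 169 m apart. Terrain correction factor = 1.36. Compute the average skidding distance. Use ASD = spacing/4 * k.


Formula: ASD = (spacing / 4) * correction
Uncorrected distance = spacing / 4 = 169 / 4 = 42.25 m
ASD = 42.25 * 1.36 = 57 m

57


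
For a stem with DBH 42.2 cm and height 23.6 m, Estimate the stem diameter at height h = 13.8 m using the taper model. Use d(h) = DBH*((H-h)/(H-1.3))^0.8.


Taper: d(h) = DBH * ((H - h) / (H - 1.3))^0.8
Numerator = H - h = 23.6 - 13.8 = 9.8 m
Denominator = H - 1.3 = 23.6 - 1.3 = 22.3 m
Ratio = 9.8 / 22.3 = 0.43946
d = 42.2 * 0.43946^0.8 = 21.9 cm

21.9


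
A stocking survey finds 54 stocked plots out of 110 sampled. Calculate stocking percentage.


Formula: Stocking % = stocked plots / total plots * 100
Stocking = 54 / 110 * 100
Stocking = 0.4909 * 100 = 49.1%

49.1


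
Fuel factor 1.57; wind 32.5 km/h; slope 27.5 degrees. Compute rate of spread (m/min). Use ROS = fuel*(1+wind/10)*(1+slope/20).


Formula: ROS = fuel * (1 + wind/10) * (1 + slope/20)
Wind factor = 1 + 32.5/10 = 4.25
Slope factor = 1 + 27.5/20 = 2.375
ROS = 1.57 * 4.25 * 2.375 = 15.85 m/min

15.85


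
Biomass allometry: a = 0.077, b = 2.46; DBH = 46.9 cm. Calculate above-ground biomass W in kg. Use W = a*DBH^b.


Formula: W = a * DBH^b  (allometric power law)
DBH^b = 46.9^2.46 = 12914.7259
W = 0.077 * 12914.7259 = 994.4 kg

994.4


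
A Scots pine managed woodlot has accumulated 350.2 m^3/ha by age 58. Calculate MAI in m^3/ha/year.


Formula: MAI = Total Volume / Stand Age
MAI = 350.2 m^3/ha / 58 years
MAI = 6.04 m^3/ha/year

6.04


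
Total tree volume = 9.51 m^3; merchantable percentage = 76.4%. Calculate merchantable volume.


Formula: MV = V_total * (merchantable_pct / 100)
Merchantable fraction = 76.4% / 100 = 0.764
MV = 9.51 m^3 * 0.764 = 7.266 m^3

7.266


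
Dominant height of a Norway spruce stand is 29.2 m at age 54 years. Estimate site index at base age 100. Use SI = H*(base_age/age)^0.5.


Formula: SI = H_dom * (base_age / age)^0.5
Age ratio = 100 / 54 = 1.85185
sqrt(age_ratio) = 1.36083
SI = 29.2 * 1.36083 = 39.7 m

39.7


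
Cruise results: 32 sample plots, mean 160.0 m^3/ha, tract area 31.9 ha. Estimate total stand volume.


Formula: Total Volume = Mean Volume per ha * Total Area
Total Volume = 160.0 m^3/ha * 31.9 ha
Total Volume = 5104 m^3

5104


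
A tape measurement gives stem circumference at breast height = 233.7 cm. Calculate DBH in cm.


Formula: DBH = C / pi
DBH = 233.7 / pi
pi = 3.14159...
DBH = 74.4 cm

74.4


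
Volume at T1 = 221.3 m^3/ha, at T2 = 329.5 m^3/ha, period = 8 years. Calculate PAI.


Formula: PAI = (V_T2 - V_T1) / (T2 - T1)
Volume increment = 329.5 - 221.3 = 108.2 m^3/ha
PAI = 108.2 / 8 = 13.53 m^3/ha/year

13.53


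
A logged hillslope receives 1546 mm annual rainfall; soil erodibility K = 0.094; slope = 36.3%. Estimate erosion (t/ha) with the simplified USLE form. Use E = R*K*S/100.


Formula: E = R * K * S / 100  (simplified USLE)
R * K = 1546 * 0.094 = 145.324
E = 145.324 * 36.3 / 100 = 52.75 t/ha

52.75


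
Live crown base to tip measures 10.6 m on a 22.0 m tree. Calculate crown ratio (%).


Formula: Crown Ratio = (Crown Length / Total Height) * 100
CR = (10.6 m / 22.0 m) * 100
CR = 0.4818 * 100 = 48.2%

48.2


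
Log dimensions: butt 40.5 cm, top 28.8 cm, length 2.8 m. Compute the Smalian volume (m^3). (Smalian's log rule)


Smalian: V = (A1 + A2)/2 * L,  A = pi*(D/200)^2
A1 = pi*(40.5/200)^2 = 0.128825 m^2
A2 = pi*(28.8/200)^2 = 0.065144 m^2
V = (0.128825+0.065144)/2*2.8 = 0.2716 m^3

0.2716


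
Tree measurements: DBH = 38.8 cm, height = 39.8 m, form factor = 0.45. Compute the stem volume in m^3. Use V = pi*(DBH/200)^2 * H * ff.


Formula: V = pi * (DBH/200)^2 * H * ff
Radius = DBH/200 = 38.8/200 = 0.194 m
Radius^2 = 0.194^2 = 0.037636 m^2
V = pi * 0.037636 * 39.8 * 0.45
V = 2.118 m^3

2.118


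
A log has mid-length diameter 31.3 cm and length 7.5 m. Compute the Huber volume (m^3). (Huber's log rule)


Huber: V = Am * L,  Am = pi*(Dm/200)^2
Am = pi*(31.3/200)^2 = 0.076945 m^2
V = 0.076945*7.5 = 0.5771 m^3

0.5771


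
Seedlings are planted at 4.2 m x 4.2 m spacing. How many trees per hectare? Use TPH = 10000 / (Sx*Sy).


Formula: TPH = 10000 m^2/ha / (spacing_x * spacing_y)
Area per tree = 4.2 m * 4.2 m = 17.64 m^2
TPH = 10000 / 17.64 = 567 trees/ha

567


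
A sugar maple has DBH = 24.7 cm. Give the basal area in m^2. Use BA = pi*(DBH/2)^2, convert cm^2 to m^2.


Formula: BA = pi * (DBH/2)^2 / 10000  (cm^2 to m^2)
Radius = DBH/2 = 24.7/2 = 12.35 cm
BA = pi * 12.35^2 / 10000
   = 479.1636 cm^2 / 10000
   = 0.0479 m^2

0.0479


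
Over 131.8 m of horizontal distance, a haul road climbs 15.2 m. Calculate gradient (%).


Formula: Gradient = rise / run * 100
Gradient = 15.2 / 131.8 * 100 = 11.5%

11.5


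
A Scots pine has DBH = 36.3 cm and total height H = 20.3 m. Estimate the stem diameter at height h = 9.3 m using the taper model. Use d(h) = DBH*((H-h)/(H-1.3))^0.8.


Taper: d(h) = DBH * ((H - h) / (H - 1.3))^0.8
Numerator = H - h = 20.3 - 9.3 = 11.0 m
Denominator = H - 1.3 = 20.3 - 1.3 = 19.0 m
Ratio = 11.0 / 19.0 = 0.57895
d = 36.3 * 0.57895^0.8 = 23.4 cm

23.4


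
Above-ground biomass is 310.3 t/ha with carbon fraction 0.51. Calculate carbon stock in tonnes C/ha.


Formula: Carbon Stock = Biomass * Carbon Fraction
C = 310.3 t/ha * 0.51
C = 158.3 t C/ha

158.3


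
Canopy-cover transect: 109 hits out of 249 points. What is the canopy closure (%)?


Formula: Canopy closure = covered points / total points * 100
Closure = 109 / 249 * 100
Closure = 0.4378 * 100 = 43.8%

43.8


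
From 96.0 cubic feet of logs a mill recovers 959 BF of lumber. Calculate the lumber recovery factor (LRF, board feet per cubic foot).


Formula: LRF = Lumber Output (BF) / Log Input (ft^3)
LRF = 959 BF / 96.0 ft^3
LRF = 9.99 BF/ft^3

9.99


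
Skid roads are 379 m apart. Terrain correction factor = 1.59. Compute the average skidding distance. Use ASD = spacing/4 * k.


Formula: ASD = (spacing / 4) * correction
Uncorrected distance = spacing / 4 = 379 / 4 = 94.75 m
ASD = 94.75 * 1.59 = 151 m

151


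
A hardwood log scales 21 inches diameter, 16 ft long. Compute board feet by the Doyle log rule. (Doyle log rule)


Doyle: BF = (D - 4)^2 * L / 16
Adjusted diameter = 21 - 4 = 17 in
(D-4)^2 = 17^2 = 289
BF = 289 * 16 / 16 = 289 BF

289


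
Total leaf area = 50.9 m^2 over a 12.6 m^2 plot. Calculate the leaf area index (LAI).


Formula: LAI = total leaf area / ground area  (dimensionless)
LAI = 50.9 m^2 / 12.6 m^2
LAI = 4.04

4.04


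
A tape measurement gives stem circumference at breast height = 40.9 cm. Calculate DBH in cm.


Formula: DBH = C / pi
DBH = 40.9 / pi
pi = 3.14159...
DBH = 13.0 cm

13.0


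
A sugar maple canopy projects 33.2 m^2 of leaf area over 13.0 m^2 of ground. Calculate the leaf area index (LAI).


Formula: LAI = total leaf area / ground area  (dimensionless)
LAI = 33.2 m^2 / 13.0 m^2
LAI = 2.55

2.55


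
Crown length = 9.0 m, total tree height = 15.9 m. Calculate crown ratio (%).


Formula: Crown Ratio = (Crown Length / Total Height) * 100
CR = (9.0 m / 15.9 m) * 100
CR = 0.566 * 100 = 56.6%

56.6


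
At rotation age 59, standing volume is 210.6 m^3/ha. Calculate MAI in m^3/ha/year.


Formula: MAI = Total Volume / Stand Age
MAI = 210.6 m^3/ha / 59 years
MAI = 3.57 m^3/ha/year

3.57


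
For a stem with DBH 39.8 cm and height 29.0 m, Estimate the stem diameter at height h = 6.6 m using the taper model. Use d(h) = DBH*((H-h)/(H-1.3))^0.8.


Taper: d(h) = DBH * ((H - h) / (H - 1.3))^0.8
Numerator = H - h = 29.0 - 6.6 = 22.4 m
Denominator = H - 1.3 = 29.0 - 1.3 = 27.7 m
Ratio = 22.4 / 27.7 = 0.80866
d = 39.8 * 0.80866^0.8 = 33.6 cm

33.6


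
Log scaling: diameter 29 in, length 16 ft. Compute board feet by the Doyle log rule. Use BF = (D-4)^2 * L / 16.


Doyle: BF = (D - 4)^2 * L / 16
Adjusted diameter = 29 - 4 = 25 in
(D-4)^2 = 25^2 = 625
BF = 625 * 16 / 16 = 625 BF

625


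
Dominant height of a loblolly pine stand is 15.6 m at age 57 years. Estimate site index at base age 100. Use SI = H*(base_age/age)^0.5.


Formula: SI = H_dom * (base_age / age)^0.5
Age ratio = 100 / 57 = 1.75439
sqrt(age_ratio) = 1.32453
SI = 15.6 * 1.32453 = 20.7 m

20.7


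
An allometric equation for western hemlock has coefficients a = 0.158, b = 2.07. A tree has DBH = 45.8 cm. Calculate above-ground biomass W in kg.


Formula: W = a * DBH^b  (allometric power law)
DBH^b = 45.8^2.07 = 2741.5208
W = 0.158 * 2741.5208 = 433.2 kg

433.2


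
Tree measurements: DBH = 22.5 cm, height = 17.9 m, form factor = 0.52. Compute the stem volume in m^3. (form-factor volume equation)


Formula: V = pi * (DBH/200)^2 * H * ff
Radius = DBH/200 = 22.5/200 = 0.1125 m
Radius^2 = 0.1125^2 = 0.01265625 m^2
V = pi * 0.01265625 * 17.9 * 0.52
V = 0.37 m^3

0.37


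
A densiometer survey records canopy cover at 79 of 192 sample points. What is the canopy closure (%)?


Formula: Canopy closure = covered points / total points * 100
Closure = 79 / 192 * 100
Closure = 0.4115 * 100 = 41.1%

41.1


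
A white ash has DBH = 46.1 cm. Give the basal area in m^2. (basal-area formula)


Formula: BA = pi * (DBH/2)^2 / 10000  (cm^2 to m^2)
Radius = DBH/2 = 46.1/2 = 23.05 cm
BA = pi * 23.05^2 / 10000
   = 1669.136 cm^2 / 10000
   = 0.1669 m^2

0.1669


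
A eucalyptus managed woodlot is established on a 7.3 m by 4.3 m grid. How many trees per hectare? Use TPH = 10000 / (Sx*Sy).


Formula: TPH = 10000 m^2/ha / (spacing_x * spacing_y)
Area per tree = 7.3 m * 4.3 m = 31.39 m^2
TPH = 10000 / 31.39 = 319 trees/ha

319


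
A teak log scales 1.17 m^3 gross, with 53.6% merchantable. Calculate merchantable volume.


Formula: MV = V_total * (merchantable_pct / 100)
Merchantable fraction = 53.6% / 100 = 0.536
MV = 1.17 m^3 * 0.536 = 0.627 m^3

0.627


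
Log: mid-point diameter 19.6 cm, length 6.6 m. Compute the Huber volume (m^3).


Huber: V = Am * L,  Am = pi*(Dm/200)^2
Am = pi*(19.6/200)^2 = 0.030172 m^2
V = 0.030172*6.6 = 0.1991 m^3

0.1991


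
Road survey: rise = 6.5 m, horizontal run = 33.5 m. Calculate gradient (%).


Formula: Gradient = rise / run * 100
Gradient = 6.5 / 33.5 * 100 = 19.4%

19.4


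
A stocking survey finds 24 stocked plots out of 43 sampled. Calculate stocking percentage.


Formula: Stocking % = stocked plots / total plots * 100
Stocking = 24 / 43 * 100
Stocking = 0.5581 * 100 = 55.8%

55.8


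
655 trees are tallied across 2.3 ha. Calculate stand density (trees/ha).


Formula: Stand Density = N_trees / Area_ha
Density = 655 trees / 2.3 ha
Density = 285 trees/ha

285


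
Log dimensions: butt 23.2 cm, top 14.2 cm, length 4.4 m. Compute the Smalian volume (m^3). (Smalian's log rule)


Smalian: V = (A1 + A2)/2 * L,  A = pi*(D/200)^2
A1 = pi*(23.2/200)^2 = 0.042273 m^2
A2 = pi*(14.2/200)^2 = 0.015837 m^2
V = (0.042273+0.015837)/2*4.4 = 0.1278 m^3

0.1278


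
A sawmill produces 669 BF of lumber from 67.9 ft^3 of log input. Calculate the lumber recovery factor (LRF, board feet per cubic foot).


Formula: LRF = Lumber Output (BF) / Log Input (ft^3)
LRF = 669 BF / 67.9 ft^3
LRF = 9.85 BF/ft^3

9.85


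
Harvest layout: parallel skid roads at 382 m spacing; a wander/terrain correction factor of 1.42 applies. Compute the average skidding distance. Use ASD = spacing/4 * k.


Formula: ASD = (spacing / 4) * correction
Uncorrected distance = spacing / 4 = 382 / 4 = 95.5 m
ASD = 95.5 * 1.42 = 136 m

136


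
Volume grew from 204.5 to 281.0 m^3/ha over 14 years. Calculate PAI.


Formula: PAI = (V_T2 - V_T1) / (T2 - T1)
Volume increment = 281.0 - 204.5 = 76.5 m^3/ha
PAI = 76.5 / 14 = 5.46 m^3/ha/year

5.46


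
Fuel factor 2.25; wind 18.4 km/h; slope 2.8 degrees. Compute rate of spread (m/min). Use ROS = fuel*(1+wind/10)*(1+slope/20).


Formula: ROS = fuel * (1 + wind/10) * (1 + slope/20)
Wind factor = 1 + 18.4/10 = 2.84
Slope factor = 1 + 2.8/20 = 1.14
ROS = 2.25 * 2.84 * 1.14 = 7.28 m/min

7.28


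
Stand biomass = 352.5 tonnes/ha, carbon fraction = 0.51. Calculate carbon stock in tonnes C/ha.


Formula: Carbon Stock = Biomass * Carbon Fraction
C = 352.5 t/ha * 0.51
C = 179.8 t C/ha

179.8


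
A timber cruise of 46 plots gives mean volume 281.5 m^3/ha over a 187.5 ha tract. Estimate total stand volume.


Formula: Total Volume = Mean Volume per ha * Total Area
Total Volume = 281.5 m^3/ha * 187.5 ha
Total Volume = 52781 m^3

52781


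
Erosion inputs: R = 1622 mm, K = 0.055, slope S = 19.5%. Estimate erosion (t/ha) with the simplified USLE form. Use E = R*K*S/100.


Formula: E = R * K * S / 100  (simplified USLE)
R * K = 1622 * 0.055 = 89.21
E = 89.21 * 19.5 / 100 = 17.4 t/ha

17.4


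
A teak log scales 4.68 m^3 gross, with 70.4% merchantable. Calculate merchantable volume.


Formula: MV = V_total * (merchantable_pct / 100)
Merchantable fraction = 70.4% / 100 = 0.704
MV = 4.68 m^3 * 0.704 = 3.295 m^3

3.295


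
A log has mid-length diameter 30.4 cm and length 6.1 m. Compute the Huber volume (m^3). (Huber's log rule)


Huber: V = Am * L,  Am = pi*(Dm/200)^2
Am = pi*(30.4/200)^2 = 0.072583 m^2
V = 0.072583*6.1 = 0.4428 m^3

0.4428
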